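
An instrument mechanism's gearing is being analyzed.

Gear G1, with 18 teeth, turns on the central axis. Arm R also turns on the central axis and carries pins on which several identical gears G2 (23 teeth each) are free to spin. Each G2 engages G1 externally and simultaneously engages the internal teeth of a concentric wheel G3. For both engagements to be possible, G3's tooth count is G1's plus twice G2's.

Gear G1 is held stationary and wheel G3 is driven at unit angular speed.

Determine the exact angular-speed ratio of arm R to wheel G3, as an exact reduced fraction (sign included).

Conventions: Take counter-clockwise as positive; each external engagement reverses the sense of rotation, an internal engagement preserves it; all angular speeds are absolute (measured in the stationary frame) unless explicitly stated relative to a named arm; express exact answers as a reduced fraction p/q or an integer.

topology: planetary set — G1 18T / G2 23T / G3 64T, arm = carrier (Willis)
ring teeth: 18 + 2·23 = 64
18(ω_sun−ω_arm) = −64(ω_ring−ω_arm),  ω_sun = 0, ω_ring = 1
18(0−ω_arm) = −64(1−ω_arm)  ⇒  82·ω_arm = 64  ⇒  ω_arm = 32/41
ω_out/ω_in = 32/41

32/41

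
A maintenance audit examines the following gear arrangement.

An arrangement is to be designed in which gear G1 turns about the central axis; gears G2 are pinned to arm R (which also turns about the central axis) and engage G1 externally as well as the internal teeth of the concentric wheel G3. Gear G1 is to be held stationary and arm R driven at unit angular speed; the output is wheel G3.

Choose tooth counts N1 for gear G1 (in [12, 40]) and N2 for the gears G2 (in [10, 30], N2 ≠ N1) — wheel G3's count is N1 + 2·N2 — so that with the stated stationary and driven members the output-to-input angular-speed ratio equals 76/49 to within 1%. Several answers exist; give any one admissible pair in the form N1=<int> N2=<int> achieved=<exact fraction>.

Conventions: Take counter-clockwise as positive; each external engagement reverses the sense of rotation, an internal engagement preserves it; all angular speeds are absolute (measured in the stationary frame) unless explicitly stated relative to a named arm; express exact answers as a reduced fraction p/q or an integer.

N1=27 N2=11 achieved=76/49

topology: planetary set — design target 76/49, arm = carrier (Willis)
Willis with ω_sun = 0: ω_ring/ω_arm = (N1+N3)/N3; set equal to 76/49  ⇒  N3/N1 = 1/(76/49 − 1) = 49/27
N3 = N1 + 2·N2  ⇒  N2/N1 = (N3/N1 − 1)/2 = (49/27 − 1)/2 = 11/27
smallest multiple with N1 ≥ 12 and N2 ≥ 10: k = 1  ⇒  N1 = 1·27 = 27, N2 = 1·11 = 11 (N1 ≤ 40, N2 ≤ 30, N2 ≠ N1 ✓), N3 = 27 + 2·11 = 49
check: (N1+N3)/N3 with N1 = 27, N3 = 49 gives 76/49; |achieved − target| = 0 ≤ 19/1225 ✓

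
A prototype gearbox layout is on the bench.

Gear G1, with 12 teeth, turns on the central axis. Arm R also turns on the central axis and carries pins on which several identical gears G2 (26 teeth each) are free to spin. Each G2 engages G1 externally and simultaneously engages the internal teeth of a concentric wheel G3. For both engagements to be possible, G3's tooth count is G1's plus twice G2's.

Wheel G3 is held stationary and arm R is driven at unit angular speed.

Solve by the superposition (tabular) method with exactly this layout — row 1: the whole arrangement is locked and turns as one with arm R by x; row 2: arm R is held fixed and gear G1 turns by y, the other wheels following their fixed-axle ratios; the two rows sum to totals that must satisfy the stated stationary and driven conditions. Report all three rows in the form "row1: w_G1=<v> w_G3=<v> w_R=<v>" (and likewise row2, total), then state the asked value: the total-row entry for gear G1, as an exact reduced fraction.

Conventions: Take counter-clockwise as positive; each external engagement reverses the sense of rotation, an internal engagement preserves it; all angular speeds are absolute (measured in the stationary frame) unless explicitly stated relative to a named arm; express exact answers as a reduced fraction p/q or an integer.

row1: w_G1=1 w_G3=1 w_R=1
row2: w_G1=16/3 w_G3=-1 w_R=0
total: w_G1=19/3 w_G3=0 w_R=1
asked value: 19/3

class = planetary set [G3 = 12+2·26 = 64; Willis about the carrier]
superposition row 1 [locked train]: every member turns x
row 2: sun turns y, ring = −(12/64)·y, arm 0
boundary: total ω_ring = x − (12/64)·y = 0 and total ω_arm = x = 1  ⇒  y = 16/3, x = 1
row 2 ring = −(12/64)·16/3 = -1
totals (row 1 + row 2): sun 1 + 16/3 = 19/3, ring 1 + (-1) = 0, arm 1 + 0 = 1
asked cell (total, sun) = 19/3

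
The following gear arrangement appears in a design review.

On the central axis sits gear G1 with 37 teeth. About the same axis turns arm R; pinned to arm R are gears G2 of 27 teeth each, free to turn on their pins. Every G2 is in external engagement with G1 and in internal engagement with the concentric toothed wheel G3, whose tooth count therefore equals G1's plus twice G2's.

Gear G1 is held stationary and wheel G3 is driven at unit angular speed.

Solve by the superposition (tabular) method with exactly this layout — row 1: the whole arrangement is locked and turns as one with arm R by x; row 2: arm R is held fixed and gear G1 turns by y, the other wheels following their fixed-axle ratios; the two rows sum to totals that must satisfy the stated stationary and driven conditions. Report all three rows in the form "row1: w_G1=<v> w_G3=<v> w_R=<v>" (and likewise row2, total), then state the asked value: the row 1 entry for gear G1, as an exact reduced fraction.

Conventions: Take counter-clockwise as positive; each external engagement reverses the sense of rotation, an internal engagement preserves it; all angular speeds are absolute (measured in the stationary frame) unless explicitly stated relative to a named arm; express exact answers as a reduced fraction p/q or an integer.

recognized (axles ride arm R): planetary set, 37/27/91 teeth
superposition row 1 [locked train]: every member turns x
superposition row 2 [arm held]: sun y, ring −(37/91)·y, arm 0
boundary: total ω_sun = x + y = 0 and total ω_ring = x − (37/91)·y = 1  ⇒  y = -91/128, x = 91/128
row 2 ring = −(37/91)·(-91/128) = 37/128
totals (row 1 + row 2): sun 91/128 + (-91/128) = 0, ring 91/128 + 37/128 = 1, arm 91/128 + 0 = 91/128
asked cell (row1, sun) = 91/128

row1: w_G1=91/128 w_G3=91/128 w_R=91/128
row2: w_G1=-91/128 w_G3=37/128 w_R=0
total: w_G1=0 w_G3=1 w_R=91/128
asked value: 91/128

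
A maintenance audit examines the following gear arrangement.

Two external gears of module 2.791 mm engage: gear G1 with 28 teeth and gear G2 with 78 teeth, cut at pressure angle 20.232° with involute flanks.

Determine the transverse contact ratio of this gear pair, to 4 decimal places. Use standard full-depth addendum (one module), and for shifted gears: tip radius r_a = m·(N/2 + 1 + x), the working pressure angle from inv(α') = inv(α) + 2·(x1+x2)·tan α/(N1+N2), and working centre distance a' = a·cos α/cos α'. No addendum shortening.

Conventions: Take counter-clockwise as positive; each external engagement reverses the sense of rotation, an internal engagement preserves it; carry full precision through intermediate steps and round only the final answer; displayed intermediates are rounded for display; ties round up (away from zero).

1.7184

single-mesh involute tooth geometry (28T engaging 78T at module 2.791)
base radii: r_b1 = 36.663135, r_b2 = 102.133019
tip radii: r_a1 = 41.865000, r_a2 = 111.640000
no profile shift: α' = α, a' = a
action lengths: √(r_a1²−r_b1²) = 20.211203, √(r_a2²−r_b2²) = 45.081437
base pitch p_b = π·m·cos α = 8.227188
CR = (20.211203 + 45.081437 − 147.923000·sin 20.23200°)/8.227188 = 1.718396
contact ratio ≈ 1.7184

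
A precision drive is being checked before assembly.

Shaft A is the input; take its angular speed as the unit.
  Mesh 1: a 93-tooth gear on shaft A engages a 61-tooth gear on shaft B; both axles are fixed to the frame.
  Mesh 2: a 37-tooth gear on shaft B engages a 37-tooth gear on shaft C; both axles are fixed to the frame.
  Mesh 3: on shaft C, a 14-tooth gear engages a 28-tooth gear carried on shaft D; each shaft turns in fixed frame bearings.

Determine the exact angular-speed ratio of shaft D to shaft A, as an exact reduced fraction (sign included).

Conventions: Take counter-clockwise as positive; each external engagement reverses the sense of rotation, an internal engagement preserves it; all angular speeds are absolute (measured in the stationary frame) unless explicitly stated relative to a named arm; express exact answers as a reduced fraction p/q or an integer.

class = fixed-axis compound train [3 meshes; 3 ratios multiply, 3 sense flips]
mesh 1 [93T→61T]: running ratio 93/61, sense −
mesh 2 [37T→37T]: running ratio 93/61, sense +
mesh 3 [14T→28T]: running ratio 93/122, sense −
ω_out/ω_in = -93/122

-93/122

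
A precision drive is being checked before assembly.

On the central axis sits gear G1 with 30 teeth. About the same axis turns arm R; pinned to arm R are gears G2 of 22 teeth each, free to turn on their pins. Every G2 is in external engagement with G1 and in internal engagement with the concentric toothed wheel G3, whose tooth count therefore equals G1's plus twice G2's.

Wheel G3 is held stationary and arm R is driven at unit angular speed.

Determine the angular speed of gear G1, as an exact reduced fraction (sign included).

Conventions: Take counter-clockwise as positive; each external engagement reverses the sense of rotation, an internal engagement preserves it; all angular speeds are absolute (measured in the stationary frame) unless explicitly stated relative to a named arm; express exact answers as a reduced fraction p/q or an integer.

topology: planetary set — G1 30T / G2 22T / G3 74T, arm = carrier (Willis)
ring teeth: 30 + 2·22 = 74
30(ω_sun−ω_arm) = −74(ω_ring−ω_arm),  ω_ring = 0, ω_arm = 1
ω_sun = 1 − (74/30)(0−1) = 52/15
exact speed ratio = 52/15

52/15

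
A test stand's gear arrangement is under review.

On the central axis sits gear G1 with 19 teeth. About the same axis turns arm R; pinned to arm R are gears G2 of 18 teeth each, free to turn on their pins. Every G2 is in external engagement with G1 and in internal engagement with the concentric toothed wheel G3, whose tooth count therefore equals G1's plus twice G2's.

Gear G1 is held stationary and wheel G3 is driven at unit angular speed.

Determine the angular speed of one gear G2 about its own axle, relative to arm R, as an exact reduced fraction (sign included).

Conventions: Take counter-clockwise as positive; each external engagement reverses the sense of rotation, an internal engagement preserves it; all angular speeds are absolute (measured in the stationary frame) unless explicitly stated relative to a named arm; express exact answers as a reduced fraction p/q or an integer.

planetary set (19T centre, 18T on arm, 55T internal) — Willis relation
ring teeth: 19 + 2·18 = 55
19(ω_sun−ω_arm) = −55(ω_ring−ω_arm),  ω_sun = 0, ω_ring = 1
19(0−ω_arm) = −55(1−ω_arm)  ⇒  74·ω_arm = 55  ⇒  ω_arm = 55/74
sun–planet mesh: 19·(0−55/74) = −18·(ω_p−ω_arm)  ⇒  ω_p−ω_arm = 1045/1332
exact speed ratio = 1045/1332

1045/1332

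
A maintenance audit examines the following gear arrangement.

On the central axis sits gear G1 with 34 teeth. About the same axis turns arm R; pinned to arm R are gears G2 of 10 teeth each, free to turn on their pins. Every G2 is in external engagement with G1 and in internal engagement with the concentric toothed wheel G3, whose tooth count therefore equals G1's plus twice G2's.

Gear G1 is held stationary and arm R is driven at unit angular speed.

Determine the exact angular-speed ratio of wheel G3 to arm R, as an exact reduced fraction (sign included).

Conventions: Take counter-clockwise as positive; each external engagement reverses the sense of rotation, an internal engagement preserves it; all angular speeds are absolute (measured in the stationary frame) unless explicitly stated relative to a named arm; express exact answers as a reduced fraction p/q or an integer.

44/27

class = planetary set [G3 = 34+2·10 = 54; Willis about the carrier]
ring teeth: 34 + 2·10 = 54
34(ω_sun−ω_arm) = −54(ω_ring−ω_arm),  ω_sun = 0, ω_arm = 1
ω_ring = 1 − (34/54)(0−1) = 44/27
ω_out/ω_in = 44/27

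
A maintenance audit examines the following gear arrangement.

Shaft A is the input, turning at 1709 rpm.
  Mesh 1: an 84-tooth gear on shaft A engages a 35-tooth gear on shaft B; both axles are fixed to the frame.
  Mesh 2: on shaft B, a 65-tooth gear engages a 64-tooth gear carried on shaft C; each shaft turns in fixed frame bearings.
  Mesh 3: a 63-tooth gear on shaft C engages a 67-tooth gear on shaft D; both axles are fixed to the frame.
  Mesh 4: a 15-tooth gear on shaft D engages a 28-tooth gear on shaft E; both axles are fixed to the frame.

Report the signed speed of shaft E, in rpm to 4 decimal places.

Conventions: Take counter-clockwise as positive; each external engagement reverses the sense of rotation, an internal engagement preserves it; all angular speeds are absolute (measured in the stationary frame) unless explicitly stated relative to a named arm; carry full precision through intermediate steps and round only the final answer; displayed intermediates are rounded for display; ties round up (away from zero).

4-mesh fixed-axis compound train (all bearings frame-fixed)
mesh 1 [84T→35T]: ω = 1709.0000×84/35 = 4101.6000 rpm, sense flips to −
mesh 2 [65T→64T]: ω = 4101.6000×65/64 = 4165.6875 rpm, sense flips to +
mesh 3 [63T→67T]: ω = 4165.6875×63/67 = 3916.9897 rpm, sense flips to −
mesh 4 [15T→28T]: ω = 3916.9897×15/28 = 2098.3874 rpm, sense flips to +
signed output speed = +2098.3874 rpm

+2098.3874 rpm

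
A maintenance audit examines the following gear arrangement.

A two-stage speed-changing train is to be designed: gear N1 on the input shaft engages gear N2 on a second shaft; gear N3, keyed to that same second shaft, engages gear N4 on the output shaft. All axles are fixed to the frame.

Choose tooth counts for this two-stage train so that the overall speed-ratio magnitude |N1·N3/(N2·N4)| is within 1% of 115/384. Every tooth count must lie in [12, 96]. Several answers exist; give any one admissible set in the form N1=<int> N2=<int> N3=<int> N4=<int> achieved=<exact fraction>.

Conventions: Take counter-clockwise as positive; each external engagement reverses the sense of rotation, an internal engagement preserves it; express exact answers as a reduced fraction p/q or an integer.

topology: fixed-axis compound train — 2 stages, target 115/384
target = 115/384 in lowest terms: an exact hit needs N1·N3 = k·115 and N2·N4 = k·384 for one integer k, every count in [12, 96]; additionally prefer no 1:1 stage (N1 ≠ N2, N3 ≠ N4)
k = 1…2: no 1:1-free in-range split of k·115 and k·384 into factor pairs; take k = 3
k = 3: N1·N3 = 345 = 15·23, N2·N4 = 1152 = 12·96
achieved = 15·23/(12·96) = 115/384; |achieved − target| = 0 ≤ 23/7680 ✓

N1=15 N2=12 N3=23 N4=96 achieved=115/384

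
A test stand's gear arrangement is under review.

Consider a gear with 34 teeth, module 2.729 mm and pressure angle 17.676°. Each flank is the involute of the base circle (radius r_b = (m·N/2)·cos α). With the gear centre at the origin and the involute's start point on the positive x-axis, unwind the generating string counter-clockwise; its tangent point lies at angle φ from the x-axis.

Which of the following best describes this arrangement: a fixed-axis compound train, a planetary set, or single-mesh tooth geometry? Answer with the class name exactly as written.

single-mesh tooth geometry

single-mesh involute tooth geometry (34T wheel at module 2.729)
classification: single-mesh tooth geometry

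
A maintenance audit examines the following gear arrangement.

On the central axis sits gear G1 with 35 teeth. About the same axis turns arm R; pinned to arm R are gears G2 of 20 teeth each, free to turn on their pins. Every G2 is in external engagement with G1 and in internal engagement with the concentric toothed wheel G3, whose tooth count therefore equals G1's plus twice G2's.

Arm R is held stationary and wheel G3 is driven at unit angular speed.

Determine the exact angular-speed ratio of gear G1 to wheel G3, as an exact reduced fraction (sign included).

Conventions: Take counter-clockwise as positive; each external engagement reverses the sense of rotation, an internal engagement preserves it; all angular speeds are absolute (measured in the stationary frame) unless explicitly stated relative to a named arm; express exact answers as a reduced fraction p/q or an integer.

-15/7

recognized (axles ride arm R): planetary set, 35/20/75 teeth
ring teeth: 35 + 2·20 = 75
35(ω_sun−ω_arm) = −75(ω_ring−ω_arm),  ω_arm = 0, ω_ring = 1
ω_sun = 0 − (75/35)(1−0) = -15/7
ω_out/ω_in = -15/7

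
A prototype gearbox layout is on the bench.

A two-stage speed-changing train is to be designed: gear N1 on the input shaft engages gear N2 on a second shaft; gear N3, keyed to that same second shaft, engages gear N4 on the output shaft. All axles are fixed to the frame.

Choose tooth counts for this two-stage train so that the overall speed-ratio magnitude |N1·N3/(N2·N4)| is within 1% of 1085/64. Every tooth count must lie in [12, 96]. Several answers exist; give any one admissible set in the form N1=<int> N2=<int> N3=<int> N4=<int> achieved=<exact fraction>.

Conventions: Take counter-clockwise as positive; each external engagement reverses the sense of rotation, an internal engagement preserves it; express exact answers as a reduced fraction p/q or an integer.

N1=35 N2=12 N3=93 N4=16 achieved=1085/64

2-stage fixed-axis compound train for ratio 1085/64
target = 1085/64 in lowest terms: an exact hit needs N1·N3 = k·1085 and N2·N4 = k·64 for one integer k, every count in [12, 96]; additionally prefer no 1:1 stage (N1 ≠ N2, N3 ≠ N4)
k = 1…2: no 1:1-free in-range split of k·1085 and k·64 into factor pairs; take k = 3
k = 3: N1·N3 = 3255 = 35·93, N2·N4 = 192 = 12·16
achieved = 35·93/(12·16) = 1085/64; |achieved − target| = 0 ≤ 217/1280 ✓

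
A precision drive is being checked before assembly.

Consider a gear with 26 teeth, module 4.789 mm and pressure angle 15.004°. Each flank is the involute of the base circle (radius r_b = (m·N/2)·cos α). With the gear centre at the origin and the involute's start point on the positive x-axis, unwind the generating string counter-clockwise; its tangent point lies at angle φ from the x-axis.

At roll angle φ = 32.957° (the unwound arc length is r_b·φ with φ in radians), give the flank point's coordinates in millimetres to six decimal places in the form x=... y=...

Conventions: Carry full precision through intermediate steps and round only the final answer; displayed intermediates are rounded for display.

x=69.274832 y=3.690115

class = single-mesh tooth geometry [base-circle involute, m = 4.789, 26T]
pitch radius r_p = m·N/2 = 4.789·26/2 = 62.257000
base radius r_b = r_p·cos α = 62.257000·cos 15.004° = 60.134519
roll angle φ = 32.957° = 0.57520816 rad
x = r_b·(cos φ + φ·sin φ) = 69.274832
y = r_b·(sin φ − φ·cos φ) = 3.690115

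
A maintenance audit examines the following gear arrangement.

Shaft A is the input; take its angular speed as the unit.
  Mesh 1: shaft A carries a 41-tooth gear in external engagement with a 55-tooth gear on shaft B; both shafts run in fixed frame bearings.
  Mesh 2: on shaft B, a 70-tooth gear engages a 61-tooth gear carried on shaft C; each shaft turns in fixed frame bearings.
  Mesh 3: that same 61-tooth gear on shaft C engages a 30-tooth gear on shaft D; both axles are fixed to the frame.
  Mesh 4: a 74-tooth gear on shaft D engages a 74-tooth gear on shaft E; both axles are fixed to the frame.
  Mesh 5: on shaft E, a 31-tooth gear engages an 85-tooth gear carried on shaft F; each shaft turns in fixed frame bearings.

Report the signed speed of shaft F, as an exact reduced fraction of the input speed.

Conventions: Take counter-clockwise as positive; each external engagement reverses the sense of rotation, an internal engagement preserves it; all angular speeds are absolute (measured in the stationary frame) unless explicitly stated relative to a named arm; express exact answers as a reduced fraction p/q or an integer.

-8897/14025

5-mesh fixed-axis compound train (all bearings frame-fixed)
mesh 1 [41T→55T]: |ω|/ω_in = 1×41/55 = 41/55, sense flips to −
mesh 2 [70T→61T]: |ω|/ω_in = (41/55)×70/61 = 574/671, sense flips to +
mesh 3 [61T→30T]: |ω|/ω_in = (574/671)×61/30 = 287/165, sense flips to −
mesh 4 [74T→74T]: |ω|/ω_in = (287/165)×74/74 = 287/165, sense flips to +
mesh 5 [31T→85T]: |ω|/ω_in = (287/165)×31/85 = 8897/14025, sense flips to −
signed output speed (× input speed) = -8897/14025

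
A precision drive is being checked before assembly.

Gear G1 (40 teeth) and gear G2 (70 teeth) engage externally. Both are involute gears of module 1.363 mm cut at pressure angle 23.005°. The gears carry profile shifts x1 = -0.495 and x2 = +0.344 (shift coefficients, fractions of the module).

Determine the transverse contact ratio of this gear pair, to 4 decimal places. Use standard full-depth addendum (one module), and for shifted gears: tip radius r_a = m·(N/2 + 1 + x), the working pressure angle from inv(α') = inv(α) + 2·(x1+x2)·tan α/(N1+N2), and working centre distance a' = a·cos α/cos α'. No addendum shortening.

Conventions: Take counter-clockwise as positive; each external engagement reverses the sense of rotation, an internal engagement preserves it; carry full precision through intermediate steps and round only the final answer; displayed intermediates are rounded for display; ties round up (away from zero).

1.6427

recognized (one external pair, fixed centres): single-mesh tooth geometry, m = 1.363, N1 = 40, N2 = 70
base radii: r_b1 = 25.092033, r_b2 = 43.911057
tip radii: r_a1 = 27.948315, r_a2 = 49.536872
inv(α') = inv(23.005°) + 2·(-0.495+0.344)·tan α/(40+70) = 0.02189916  ⇒  α' = 22.62765°
a' = a·cos α / cos α' = 74.9650·cos 23.005°/cos 22.62765° = 74.757582
action lengths: √(r_a1²−r_b1²) = 12.308461, √(r_a2²−r_b2²) = 22.928601
base pitch p_b = π·m·cos α = 3.941447
CR = (12.308461 + 22.928601 − 74.757582·sin 22.62765°)/3.941447 = 1.642738
contact ratio ≈ 1.6427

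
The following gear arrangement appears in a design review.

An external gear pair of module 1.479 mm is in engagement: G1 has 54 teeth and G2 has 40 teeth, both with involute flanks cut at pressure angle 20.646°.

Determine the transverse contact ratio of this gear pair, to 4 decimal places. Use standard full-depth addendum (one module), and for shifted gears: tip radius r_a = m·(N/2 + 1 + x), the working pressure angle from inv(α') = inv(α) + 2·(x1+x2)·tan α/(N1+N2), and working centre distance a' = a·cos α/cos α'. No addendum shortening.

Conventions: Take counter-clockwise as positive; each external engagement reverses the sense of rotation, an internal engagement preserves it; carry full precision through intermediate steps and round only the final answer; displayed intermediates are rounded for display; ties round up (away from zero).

topology: single-mesh involute geometry — m = 1.479, 54T/40T pair
base radii: r_b1 = 37.368373, r_b2 = 27.680276
tip radii: r_a1 = 41.412000, r_a2 = 31.059000
no profile shift: α' = α, a' = a
action lengths: √(r_a1²−r_b1²) = 17.848205, √(r_a2²−r_b2²) = 14.087717
base pitch p_b = π·m·cos α = 4.348008
CR = (17.848205 + 14.087717 − 69.513000·sin 20.64600°)/4.348008 = 1.707937
contact ratio ≈ 1.7079

1.7079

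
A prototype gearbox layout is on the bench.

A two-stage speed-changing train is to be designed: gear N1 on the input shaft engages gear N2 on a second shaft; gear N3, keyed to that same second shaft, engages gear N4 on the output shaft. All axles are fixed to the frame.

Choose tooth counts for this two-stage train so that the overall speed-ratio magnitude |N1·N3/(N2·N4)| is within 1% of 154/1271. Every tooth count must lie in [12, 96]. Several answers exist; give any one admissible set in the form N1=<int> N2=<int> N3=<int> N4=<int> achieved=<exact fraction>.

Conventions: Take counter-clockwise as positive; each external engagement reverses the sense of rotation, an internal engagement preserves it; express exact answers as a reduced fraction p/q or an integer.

N1=14 N2=31 N3=22 N4=82 achieved=154/1271

class = fixed-axis compound train [2-stage, 154/1271 wanted]
target = 154/1271 in lowest terms: an exact hit needs N1·N3 = k·154 and N2·N4 = k·1271 for one integer k, every count in [12, 96]; additionally prefer no 1:1 stage (N1 ≠ N2, N3 ≠ N4)
k = 1: no 1:1-free in-range split of k·154 and k·1271 into factor pairs; take k = 2
k = 2: N1·N3 = 308 = 14·22, N2·N4 = 2542 = 31·82
achieved = 14·22/(31·82) = 154/1271; |achieved − target| = 0 ≤ 77/63550 ✓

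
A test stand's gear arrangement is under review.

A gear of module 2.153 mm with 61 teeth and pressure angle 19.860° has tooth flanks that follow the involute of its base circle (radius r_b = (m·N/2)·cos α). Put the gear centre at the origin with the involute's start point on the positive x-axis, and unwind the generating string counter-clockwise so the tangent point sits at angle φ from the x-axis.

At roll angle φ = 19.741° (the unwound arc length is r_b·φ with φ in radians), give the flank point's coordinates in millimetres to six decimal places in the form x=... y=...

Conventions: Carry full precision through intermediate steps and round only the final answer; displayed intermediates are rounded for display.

x=65.318813 y=0.832086

class = single-mesh tooth geometry [base-circle involute, m = 2.153, 61T]
pitch radius r_p = m·N/2 = 2.153·61/2 = 65.666500
base radius r_b = r_p·cos α = 65.666500·cos 19.860° = 61.761020
roll angle φ = 19.741° = 0.34454545 rad
x = r_b·(cos φ + φ·sin φ) = 65.318813
y = r_b·(sin φ − φ·cos φ) = 0.832086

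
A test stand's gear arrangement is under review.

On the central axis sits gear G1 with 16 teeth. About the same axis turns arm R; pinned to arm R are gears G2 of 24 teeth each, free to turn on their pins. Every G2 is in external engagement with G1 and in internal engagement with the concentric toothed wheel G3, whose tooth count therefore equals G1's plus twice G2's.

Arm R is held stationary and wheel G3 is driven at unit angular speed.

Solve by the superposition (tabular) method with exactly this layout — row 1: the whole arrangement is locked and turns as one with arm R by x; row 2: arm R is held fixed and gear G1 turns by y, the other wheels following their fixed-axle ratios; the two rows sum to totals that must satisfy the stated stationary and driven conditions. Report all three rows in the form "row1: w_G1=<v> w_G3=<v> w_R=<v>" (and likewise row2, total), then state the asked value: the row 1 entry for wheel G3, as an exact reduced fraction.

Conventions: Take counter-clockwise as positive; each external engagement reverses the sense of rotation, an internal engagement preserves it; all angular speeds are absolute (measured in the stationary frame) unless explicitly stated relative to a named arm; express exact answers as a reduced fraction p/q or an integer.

class = planetary set [G3 = 16+2·24 = 64; Willis about the carrier]
row 1: whole set turns with the arm by x
row 2: sun turns y, ring = −(16/64)·y, arm 0
boundary: total ω_arm = x = 0 and total ω_ring = x − (16/64)·y = 1  ⇒  y = -4, x = 0
row 2 ring = −(16/64)·(-4) = 1
totals (row 1 + row 2): sun 0 + (-4) = -4, ring 0 + 1 = 1, arm 0 + 0 = 0
asked cell (row1, ring) = 0

row1: w_G1=0 w_G3=0 w_R=0
row2: w_G1=-4 w_G3=1 w_R=0
total: w_G1=-4 w_G3=1 w_R=0
asked value: 0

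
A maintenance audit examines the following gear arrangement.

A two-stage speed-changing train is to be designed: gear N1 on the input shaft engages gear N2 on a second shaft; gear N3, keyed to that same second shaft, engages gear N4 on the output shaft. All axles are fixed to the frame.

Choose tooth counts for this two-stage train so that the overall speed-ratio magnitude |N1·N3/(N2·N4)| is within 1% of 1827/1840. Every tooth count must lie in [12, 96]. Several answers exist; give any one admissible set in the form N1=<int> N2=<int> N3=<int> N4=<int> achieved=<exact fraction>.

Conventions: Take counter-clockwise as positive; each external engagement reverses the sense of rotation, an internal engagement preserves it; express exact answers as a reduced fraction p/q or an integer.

topology: fixed-axis compound train — 2 stages, target 1827/1840
target = 1827/1840 in lowest terms: an exact hit needs N1·N3 = k·1827 and N2·N4 = k·1840 for one integer k, every count in [12, 96]; additionally prefer no 1:1 stage (N1 ≠ N2, N3 ≠ N4)
k = 1: N1·N3 = 1827 = 21·87, N2·N4 = 1840 = 20·92
achieved = 21·87/(20·92) = 1827/1840; |achieved − target| = 0 ≤ 1827/184000 ✓

N1=21 N2=20 N3=87 N4=92 achieved=1827/1840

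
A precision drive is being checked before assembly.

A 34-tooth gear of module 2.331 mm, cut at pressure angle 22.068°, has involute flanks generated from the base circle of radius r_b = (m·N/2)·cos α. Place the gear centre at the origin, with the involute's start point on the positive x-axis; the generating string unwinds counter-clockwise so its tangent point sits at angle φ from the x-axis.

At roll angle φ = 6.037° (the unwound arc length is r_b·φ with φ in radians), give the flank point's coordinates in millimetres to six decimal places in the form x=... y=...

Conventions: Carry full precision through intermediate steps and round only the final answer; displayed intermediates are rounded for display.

recognized (one wheel, involute flank): single-mesh tooth geometry, m = 2.331, N = 34
pitch radius r_p = m·N/2 = 2.331·34/2 = 39.627000
base radius r_b = r_p·cos α = 39.627000·cos 22.068° = 36.723871
roll angle φ = 6.037° = 0.10536553 rad
x = r_b·(cos φ + φ·sin φ) = 36.927158
y = r_b·(sin φ − φ·cos φ) = 0.014303

x=36.927158 y=0.014303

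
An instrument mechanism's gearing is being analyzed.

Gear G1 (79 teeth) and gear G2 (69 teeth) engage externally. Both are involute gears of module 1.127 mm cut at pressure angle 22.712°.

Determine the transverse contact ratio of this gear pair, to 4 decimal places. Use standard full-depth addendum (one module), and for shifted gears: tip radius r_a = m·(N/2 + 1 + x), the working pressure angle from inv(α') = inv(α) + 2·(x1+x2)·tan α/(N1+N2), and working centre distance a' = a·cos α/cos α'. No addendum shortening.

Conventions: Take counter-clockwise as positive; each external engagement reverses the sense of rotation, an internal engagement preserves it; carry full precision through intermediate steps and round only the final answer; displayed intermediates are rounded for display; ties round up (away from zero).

1.6698

single-mesh involute tooth geometry (79T engaging 69T at module 1.127)
base radii: r_b1 = 41.064568, r_b2 = 35.866521
tip radii: r_a1 = 45.643500, r_a2 = 40.008500
no profile shift: α' = α, a' = a
action lengths: √(r_a1²−r_b1²) = 19.925620, √(r_a2²−r_b2²) = 17.727739
base pitch p_b = π·m·cos α = 3.266029
CR = (19.925620 + 17.727739 − 83.398000·sin 22.71200°)/3.266029 = 1.669751
contact ratio ≈ 1.6698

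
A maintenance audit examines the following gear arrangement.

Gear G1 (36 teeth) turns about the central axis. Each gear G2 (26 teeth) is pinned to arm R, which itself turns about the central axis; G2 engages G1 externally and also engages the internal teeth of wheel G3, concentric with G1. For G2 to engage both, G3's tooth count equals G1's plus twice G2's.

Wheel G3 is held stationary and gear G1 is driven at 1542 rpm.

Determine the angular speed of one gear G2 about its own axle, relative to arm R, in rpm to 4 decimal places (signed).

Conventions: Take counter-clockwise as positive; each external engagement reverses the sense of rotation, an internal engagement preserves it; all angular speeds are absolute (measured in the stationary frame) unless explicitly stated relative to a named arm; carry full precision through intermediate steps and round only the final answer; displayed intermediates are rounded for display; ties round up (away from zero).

planetary set (36T centre, 26T on arm, 88T internal) — Willis relation
normalise by the input: solve with ω_sun = 1, then scale by 1542 rpm
ring teeth: 36 + 2·26 = 88
36(ω_sun−ω_arm) = −88(ω_ring−ω_arm),  ω_ring = 0, ω_sun = 1
36(1−ω_arm) = −88(0−ω_arm)  ⇒  124·ω_arm = 36  ⇒  ω_arm = 9/31
sun–planet mesh: 36·(1−9/31) = −26·(ω_p−ω_arm)  ⇒  ω_p−ω_arm = -396/403
scale: ω_p−ω_arm = -396/403 × 1542 rpm = -1515.2159 rpm

-1515.2159 rpm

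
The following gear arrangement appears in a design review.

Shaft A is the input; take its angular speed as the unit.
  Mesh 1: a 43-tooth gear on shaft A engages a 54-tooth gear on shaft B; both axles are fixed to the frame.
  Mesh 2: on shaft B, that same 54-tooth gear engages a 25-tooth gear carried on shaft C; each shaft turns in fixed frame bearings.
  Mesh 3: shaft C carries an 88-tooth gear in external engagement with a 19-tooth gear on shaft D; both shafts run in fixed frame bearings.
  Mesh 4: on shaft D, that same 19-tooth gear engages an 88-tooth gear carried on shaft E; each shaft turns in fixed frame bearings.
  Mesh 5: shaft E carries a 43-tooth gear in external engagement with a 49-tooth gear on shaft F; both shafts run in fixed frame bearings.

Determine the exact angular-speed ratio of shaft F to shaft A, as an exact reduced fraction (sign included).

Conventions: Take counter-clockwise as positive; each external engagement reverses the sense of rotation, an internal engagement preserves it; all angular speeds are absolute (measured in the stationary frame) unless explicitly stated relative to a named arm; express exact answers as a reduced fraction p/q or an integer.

class = fixed-axis compound train [5 meshes; 5 ratios multiply, 5 sense flips]
mesh 1 [43T→54T]: running ratio 43/54, sense −
mesh 2 [54T→25T]: running ratio 43/25, sense +
mesh 3 [88T→19T]: running ratio 3784/475, sense −
mesh 4 [19T→88T]: running ratio 43/25, sense +
mesh 5 [43T→49T]: running ratio 1849/1225, sense −
ω_out/ω_in = -1849/1225

-1849/1225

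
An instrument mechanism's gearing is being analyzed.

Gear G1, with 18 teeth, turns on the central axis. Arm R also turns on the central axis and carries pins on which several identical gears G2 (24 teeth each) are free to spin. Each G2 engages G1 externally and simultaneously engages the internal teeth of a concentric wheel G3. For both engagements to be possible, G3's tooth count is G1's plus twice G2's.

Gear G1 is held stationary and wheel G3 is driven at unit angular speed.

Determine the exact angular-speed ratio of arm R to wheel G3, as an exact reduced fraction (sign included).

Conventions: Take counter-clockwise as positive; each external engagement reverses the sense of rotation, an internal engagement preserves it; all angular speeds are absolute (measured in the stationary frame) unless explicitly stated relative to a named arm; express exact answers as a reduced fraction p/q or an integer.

11/14

planetary set (18T centre, 24T on arm, 66T internal) — Willis relation
ring teeth: 18 + 2·24 = 66
18(ω_sun−ω_arm) = −66(ω_ring−ω_arm),  ω_sun = 0, ω_ring = 1
18(0−ω_arm) = −66(1−ω_arm)  ⇒  84·ω_arm = 66  ⇒  ω_arm = 11/14
ω_out/ω_in = 11/14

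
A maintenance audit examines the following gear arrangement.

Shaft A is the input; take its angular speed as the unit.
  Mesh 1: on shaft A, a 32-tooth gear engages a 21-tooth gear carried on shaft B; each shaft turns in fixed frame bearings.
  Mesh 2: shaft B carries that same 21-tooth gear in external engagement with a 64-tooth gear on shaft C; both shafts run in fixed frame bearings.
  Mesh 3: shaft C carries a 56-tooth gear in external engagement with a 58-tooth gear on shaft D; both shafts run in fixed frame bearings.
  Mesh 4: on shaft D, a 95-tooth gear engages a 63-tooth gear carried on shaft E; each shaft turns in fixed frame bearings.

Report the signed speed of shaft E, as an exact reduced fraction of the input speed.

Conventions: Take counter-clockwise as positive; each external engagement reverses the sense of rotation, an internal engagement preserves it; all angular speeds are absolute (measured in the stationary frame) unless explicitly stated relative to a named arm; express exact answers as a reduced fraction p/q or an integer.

190/261

4-mesh fixed-axis compound train (all bearings frame-fixed)
mesh 1 [32T→21T]: |ω|/ω_in = 1×32/21 = 32/21, sense flips to −
mesh 2 [21T→64T]: |ω|/ω_in = (32/21)×21/64 = 1/2, sense flips to +
mesh 3 [56T→58T]: |ω|/ω_in = (1/2)×56/58 = 14/29, sense flips to −
mesh 4 [95T→63T]: |ω|/ω_in = (14/29)×95/63 = 190/261, sense flips to +
signed output speed (× input speed) = 190/261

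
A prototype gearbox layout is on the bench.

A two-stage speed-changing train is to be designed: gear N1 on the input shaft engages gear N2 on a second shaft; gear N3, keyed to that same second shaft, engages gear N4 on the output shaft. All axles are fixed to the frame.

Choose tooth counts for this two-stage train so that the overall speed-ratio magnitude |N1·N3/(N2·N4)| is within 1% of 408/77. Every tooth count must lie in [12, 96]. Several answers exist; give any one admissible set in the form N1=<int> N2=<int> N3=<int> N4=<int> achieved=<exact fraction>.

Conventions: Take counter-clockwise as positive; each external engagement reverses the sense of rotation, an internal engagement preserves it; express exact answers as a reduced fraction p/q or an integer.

N1=17 N2=14 N3=96 N4=22 achieved=408/77

2-stage fixed-axis compound train for ratio 408/77
target = 408/77 in lowest terms: an exact hit needs N1·N3 = k·408 and N2·N4 = k·77 for one integer k, every count in [12, 96]; additionally prefer no 1:1 stage (N1 ≠ N2, N3 ≠ N4)
k = 1…3: no 1:1-free in-range split of k·408 and k·77 into factor pairs; take k = 4
k = 4: N1·N3 = 1632 = 17·96, N2·N4 = 308 = 14·22
achieved = 17·96/(14·22) = 408/77; |achieved − target| = 0 ≤ 102/1925 ✓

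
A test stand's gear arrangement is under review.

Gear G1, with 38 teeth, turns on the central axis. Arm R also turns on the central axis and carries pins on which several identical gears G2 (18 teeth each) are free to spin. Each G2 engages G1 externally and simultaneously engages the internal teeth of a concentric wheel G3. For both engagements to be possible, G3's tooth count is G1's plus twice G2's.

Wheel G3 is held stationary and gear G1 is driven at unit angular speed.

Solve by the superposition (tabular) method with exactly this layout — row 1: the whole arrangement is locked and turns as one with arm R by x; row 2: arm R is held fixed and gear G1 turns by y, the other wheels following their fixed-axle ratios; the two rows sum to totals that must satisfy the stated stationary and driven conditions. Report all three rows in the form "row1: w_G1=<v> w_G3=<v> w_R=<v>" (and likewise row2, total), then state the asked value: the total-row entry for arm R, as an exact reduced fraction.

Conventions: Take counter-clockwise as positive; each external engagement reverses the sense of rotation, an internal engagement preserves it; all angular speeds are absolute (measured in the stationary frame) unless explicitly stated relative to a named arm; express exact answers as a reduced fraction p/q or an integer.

class = planetary set [G3 = 38+2·18 = 74; Willis about the carrier]
row 1 (train locked, turned with arm): all members turn x
row 2 — arm fixed, fixed-axis ratios: sun y, ring −(38/74)·y, arm 0
boundary: total ω_ring = x − (38/74)·y = 0 and total ω_sun = x + y = 1  ⇒  y = 37/56, x = 19/56
row 2 ring = −(38/74)·37/56 = -19/56
totals (row 1 + row 2): sun 19/56 + 37/56 = 1, ring 19/56 + (-19/56) = 0, arm 19/56 + 0 = 19/56
asked cell (total, arm) = 19/56

row1: w_G1=19/56 w_G3=19/56 w_R=19/56
row2: w_G1=37/56 w_G3=-19/56 w_R=0
total: w_G1=1 w_G3=0 w_R=19/56
asked value: 19/56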